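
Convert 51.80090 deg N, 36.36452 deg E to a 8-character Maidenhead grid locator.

Shift to the Maidenhead origin (180°W, 90°S): lon 216.36452, lat 141.80090.
Field: 216.36452/20 → 10 → K, 141.80090/10 → 14 → O; chars KO.
Square: 16.36452/2 → 8, 1.80090/1 → 1; chars 81.
Subsquare: 0.36452/0.0833333 → 4 → e, 0.80090/0.0416667 → 19 → t; chars et.
Extended square: 0.03119/0.00833333 → 3, 0.00923/0.00416667 → 2; chars 32.

KO81et32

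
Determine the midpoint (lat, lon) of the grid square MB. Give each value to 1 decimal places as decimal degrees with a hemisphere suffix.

Field M=12, B=1: +12·20° lon, +1·10° lat → SW at lon 60°, lat -80°.
Cell spans 20° lon × 10° lat. Centre is SW corner plus half of each.
latitude 75.0° S, longitude 70.0° E.

75.0° S, 70.0° E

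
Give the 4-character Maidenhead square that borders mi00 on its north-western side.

Longitude square 0; −1 → -1, wraps to 9, carry into field.
Longitude field M = 12; −1 → 11 = L.
Latitude square 0; +1 → 1.

LI91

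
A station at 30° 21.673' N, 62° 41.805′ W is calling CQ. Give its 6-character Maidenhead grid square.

Shift to the Maidenhead origin (180°W, 90°S): lon 117.3032, lat 120.3612.
Field: 117.3032/20 → 5 → F, 120.3612/10 → 12 → M; chars FM.
Square: 17.3032/2 → 8, 0.3612/1 → 0; chars 80.
Subsquare: 1.3032/0.0833333 → 15 → p, 0.3612/0.0416667 → 8 → i; chars pi.

FM80pi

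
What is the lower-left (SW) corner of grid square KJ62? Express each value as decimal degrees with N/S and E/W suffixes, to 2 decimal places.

2.00° N, 32.00° E

Field K=10, J=9: +10·20° lon, +9·10° lat → SW at lon 20°, lat 0°.
Square 6, 2: +6·2° lon, +2·1° lat → SW at lon 32°, lat 2°.
latitude 2.00° N, longitude 32.00° E.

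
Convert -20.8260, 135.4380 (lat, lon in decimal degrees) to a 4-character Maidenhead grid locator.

Offset from 180°W / 90°S: lon 315.44°, lat 69.17°.
Field: lon ⌊315.44/20⌋ = 15 → P; lat ⌊69.17/10⌋ = 6 → G.
Square: lon ⌊15.44/2⌋ = 7; lat ⌊9.17/1⌋ = 9.

PG79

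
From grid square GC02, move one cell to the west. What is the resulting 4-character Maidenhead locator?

Longitude square 0; −1 → -1, wraps to 9, carry into field.
Longitude field G = 6; −1 → 5 = F.
The latitude characters are unchanged.

FC92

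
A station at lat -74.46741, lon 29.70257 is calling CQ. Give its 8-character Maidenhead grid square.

KB45um47

Offset from 180°W / 90°S: lon 209.70257°, lat 15.53259°.
Field (20°×10°, letters A–R): lon ⌊209.70257/20⌋ = 10 → K; lat ⌊15.53259/10⌋ = 1 → B.
Square (2°×1°, digits 0–9): lon ⌊9.70257/2⌋ = 4; lat ⌊5.53259/1⌋ = 5.
Subsquare (5′×2.5′, letters a–x): lon ⌊1.70257/0.0833333⌋ = 20 → u; lat ⌊0.53259/0.0416667⌋ = 12 → m.
Extended square (30″×15″, digits 0–9): lon ⌊0.03590/0.00833333⌋ = 4; lat ⌊0.03259/0.00416667⌋ = 7.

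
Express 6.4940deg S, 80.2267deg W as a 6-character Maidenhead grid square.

EI93vm

Offset from 180°W / 90°S: lon 99.7733°, lat 83.5060°.
Field (20°×10°, letters A–R): lon ⌊99.7733/20⌋ = 4 → E; lat ⌊83.5060/10⌋ = 8 → I.
Square (2°×1°, digits 0–9): lon ⌊19.7733/2⌋ = 9; lat ⌊3.5060/1⌋ = 3.
Subsquare (5′×2.5′, letters a–x): lon ⌊1.7733/0.0833333⌋ = 21 → v; lat ⌊0.5060/0.0416667⌋ = 12 → m.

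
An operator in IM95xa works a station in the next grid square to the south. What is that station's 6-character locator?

IM94xx

Latitude subsquare a = 0; −1 → -1, wraps to 23 = x, carry into square.
Latitude square 5; −1 → 4.
The longitude characters are unchanged.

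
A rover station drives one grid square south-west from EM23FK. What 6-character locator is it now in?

EM23ej

Longitude subsquare f = 5; −1 → 4 = e.
Latitude subsquare k = 10; −1 → 9 = j.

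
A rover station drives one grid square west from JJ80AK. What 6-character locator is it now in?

JJ70xk

Longitude subsquare a = 0; −1 → -1, wraps to 23 = x, carry into square.
Longitude square 8; −1 → 7.
The latitude characters are unchanged.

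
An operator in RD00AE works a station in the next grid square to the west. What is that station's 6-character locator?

QD90xe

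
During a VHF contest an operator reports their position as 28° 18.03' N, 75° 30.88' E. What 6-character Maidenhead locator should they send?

ML78sh

Add 180° to longitude and 90° to latitude: 255.5147, 118.3005.
Field: lon ⌊255.5147/20⌋ = 12 → M; lat ⌊118.3005/10⌋ = 11 → L.
Square: lon ⌊15.5147/2⌋ = 7; lat ⌊8.3005/1⌋ = 8.
Subsquare: lon ⌊1.5147/0.0833333⌋ = 18 → s; lat ⌊0.3005/0.0416667⌋ = 7 → h.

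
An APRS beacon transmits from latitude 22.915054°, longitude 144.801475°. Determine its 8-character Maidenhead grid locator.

Shift to the Maidenhead origin (180°W, 90°S): lon 324.80147, lat 112.91505.
Field: 324.80147/20 → 16 → Q, 112.91505/10 → 11 → L; chars QL.
Square: 4.80147/2 → 2, 2.91505/1 → 2; chars 22.
Subsquare: 0.80147/0.0833333 → 9 → j, 0.91505/0.0416667 → 21 → v; chars jv.
Extended square: 0.05147/0.00833333 → 6, 0.04005/0.00416667 → 9; chars 69.

QL22jv69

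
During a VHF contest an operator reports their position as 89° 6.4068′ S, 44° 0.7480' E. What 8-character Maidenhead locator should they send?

LA20av14

Offset from 180°W / 90°S: lon 224.01247°, lat 0.89322°.
Field: 224.01247/20 → 11 → L, 0.89322/10 → 0 → A; chars LA.
Square: 4.01247/2 → 2, 0.89322/1 → 0; chars 20.
Subsquare: 0.01247/0.0833333 → 0 → a, 0.89322/0.0416667 → 21 → v; chars av.
Extended square: 0.01247/0.00833333 → 1, 0.01822/0.00416667 → 4; chars 14.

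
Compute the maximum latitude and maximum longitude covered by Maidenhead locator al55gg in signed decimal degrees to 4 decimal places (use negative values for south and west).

25.2917, -169.4167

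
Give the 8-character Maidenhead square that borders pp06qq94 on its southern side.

PP06qq93

Latitude extended square 4; −1 → 3.
The longitude characters are unchanged.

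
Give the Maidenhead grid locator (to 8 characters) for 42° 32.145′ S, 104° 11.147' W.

DE77vl71

Add 180° to longitude and 90° to latitude: 75.81422, 47.46425.
Field: 75.81422/20 → 3 → D, 47.46425/10 → 4 → E; chars DE.
Square: 15.81422/2 → 7, 7.46425/1 → 7; chars 77.
Subsquare: 1.81422/0.0833333 → 21 → v, 0.46425/0.0416667 → 11 → l; chars vl.
Extended square: 0.06422/0.00833333 → 7, 0.00592/0.00416667 → 1; chars 71.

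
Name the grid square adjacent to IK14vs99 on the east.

Longitude extended square 9; +1 → 10, wraps to 0, carry into subsquare.
Longitude subsquare v = 21; +1 → 22 = w.
The latitude characters are unchanged.

IK14ws09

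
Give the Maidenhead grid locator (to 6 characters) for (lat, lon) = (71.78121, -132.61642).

CQ31qs

Add 180° to longitude and 90° to latitude: 47.3836, 161.7812.
Field (20°×10°, letters A–R): lon ⌊47.3836/20⌋ = 2 → C; lat ⌊161.7812/10⌋ = 16 → Q.
Square (2°×1°, digits 0–9): lon ⌊7.3836/2⌋ = 3; lat ⌊1.7812/1⌋ = 1.
Subsquare (5′×2.5′, letters a–x): lon ⌊1.3836/0.0833333⌋ = 16 → q; lat ⌊0.7812/0.0416667⌋ = 18 → s.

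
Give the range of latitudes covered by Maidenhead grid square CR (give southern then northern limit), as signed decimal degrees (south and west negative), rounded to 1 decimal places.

80.0, 90.0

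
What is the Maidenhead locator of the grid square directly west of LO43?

LO33

Longitude square 4; −1 → 3.
The latitude characters are unchanged.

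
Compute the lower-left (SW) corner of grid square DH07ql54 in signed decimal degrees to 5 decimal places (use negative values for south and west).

-12.52500, -118.62500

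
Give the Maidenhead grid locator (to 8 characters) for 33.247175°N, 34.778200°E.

Offset from 180°W / 90°S: lon 214.77820°, lat 123.24717°.
Field (20°×10°, letters A–R): 214.77820/20 → 10 → K, 123.24717/10 → 12 → M; chars KM.
Square (2°×1°, digits 0–9): 14.77820/2 → 7, 3.24717/1 → 3; chars 73.
Subsquare (5′×2.5′, letters a–x): 0.77820/0.0833333 → 9 → j, 0.24717/0.0416667 → 5 → f; chars jf.
Extended square (30″×15″, digits 0–9): 0.02820/0.00833333 → 3, 0.03884/0.00416667 → 9; chars 39.

KM73jf39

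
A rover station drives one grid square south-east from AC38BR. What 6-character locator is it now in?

Longitude subsquare b = 1; +1 → 2 = c.
Latitude subsquare r = 17; −1 → 16 = q.

AC38cq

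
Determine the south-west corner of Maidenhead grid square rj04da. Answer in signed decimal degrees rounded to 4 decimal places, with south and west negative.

Field R=17, J=9: +17·20° lon, +9·10° lat → SW at lon 160°, lat 0°.
Square 0, 4: +0·2° lon, +4·1° lat → SW at lon 160°, lat 4°.
Subsquare d=3, a=0: +3·0.0833333° lon, +0·0.0416667° lat → SW at lon 160.25°, lat 4°.
latitude 4.0000, longitude 160.2500.

4.0000, 160.2500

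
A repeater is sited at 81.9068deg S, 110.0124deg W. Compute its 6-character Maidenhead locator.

DA48xc

Offset from 180°W / 90°S: lon 69.9876°, lat 8.0932°.
Field: 69.9876/20 → 3 → D, 8.0932/10 → 0 → A; chars DA.
Square: 9.9876/2 → 4, 8.0932/1 → 8; chars 48.
Subsquare: 1.9876/0.0833333 → 23 → x, 0.0932/0.0416667 → 2 → c; chars xc.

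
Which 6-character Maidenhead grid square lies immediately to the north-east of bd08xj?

Longitude subsquare x = 23; +1 → 24, wraps to 0 = a, carry into square.
Longitude square 0; +1 → 1.
Latitude subsquare j = 9; +1 → 10 = k.

BD18ak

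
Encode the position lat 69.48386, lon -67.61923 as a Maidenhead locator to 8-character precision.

FP69el56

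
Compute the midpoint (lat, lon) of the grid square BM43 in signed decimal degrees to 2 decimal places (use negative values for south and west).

33.50, -151.00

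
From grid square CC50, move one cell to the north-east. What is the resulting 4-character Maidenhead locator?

CC61

Longitude square 5; +1 → 6.
Latitude square 0; +1 → 1.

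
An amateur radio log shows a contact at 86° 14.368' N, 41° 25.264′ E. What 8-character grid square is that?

LR06rf07

Shift to the Maidenhead origin (180°W, 90°S): lon 221.42107, lat 176.23947.
Field: 221.42107/20 → 11 → L, 176.23947/10 → 17 → R; chars LR.
Square: 1.42107/2 → 0, 6.23947/1 → 6; chars 06.
Subsquare: 1.42107/0.0833333 → 17 → r, 0.23947/0.0416667 → 5 → f; chars rf.
Extended square: 0.00440/0.00833333 → 0, 0.03113/0.00416667 → 7; chars 07.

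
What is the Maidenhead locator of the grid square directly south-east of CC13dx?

CC13ew

Longitude subsquare d = 3; +1 → 4 = e.
Latitude subsquare x = 23; −1 → 22 = w.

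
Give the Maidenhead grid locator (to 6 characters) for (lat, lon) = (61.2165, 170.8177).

RP51jf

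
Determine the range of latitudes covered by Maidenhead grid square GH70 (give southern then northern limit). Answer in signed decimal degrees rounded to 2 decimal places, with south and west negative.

-20.00, -19.00

Field G=6, H=7: +6·20° lon, +7·10° lat → SW at lon -60°, lat -20°.
Square 7, 0: +7·2° lon, +0·1° lat → SW at lon -46°, lat -20°.
Cell spans 2° lon × 1° lat.
south -20.00, north -19.00.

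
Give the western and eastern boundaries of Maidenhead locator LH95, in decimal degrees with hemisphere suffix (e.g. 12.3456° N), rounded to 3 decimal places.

58.000° E, 60.000° E

Field L=11, H=7: +11·20° lon, +7·10° lat → SW at lon 40°, lat -20°.
Square 9, 5: +9·2° lon, +5·1° lat → SW at lon 58°, lat -15°.
Cell spans 2° lon × 1° lat.
west 58.000° E, east 60.000° E.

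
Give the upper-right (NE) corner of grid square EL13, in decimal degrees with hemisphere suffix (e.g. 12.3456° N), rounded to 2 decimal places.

24.00° N, 96.00° W

Field E=4, L=11: +4·20° lon, +11·10° lat → SW at lon -100°, lat 20°.
Square 1, 3: +1·2° lon, +3·1° lat → SW at lon -98°, lat 23°.
Cell spans 2° lon × 1° lat. NE corner is SW corner plus one full cell.
latitude 24.00° N, longitude 96.00° W.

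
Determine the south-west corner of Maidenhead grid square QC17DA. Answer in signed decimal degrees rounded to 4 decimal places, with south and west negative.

-63.0000, 142.2500

Field Q=16, C=2: +16·20° lon, +2·10° lat → SW at lon 140°, lat -70°.
Square 1, 7: +1·2° lon, +7·1° lat → SW at lon 142°, lat -63°.
Subsquare d=3, a=0: +3·0.0833333° lon, +0·0.0416667° lat → SW at lon 142.25°, lat -63°.
latitude -63.0000, longitude 142.2500.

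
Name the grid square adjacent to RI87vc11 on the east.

Longitude extended square 1; +1 → 2.
The latitude characters are unchanged.

RI87vc21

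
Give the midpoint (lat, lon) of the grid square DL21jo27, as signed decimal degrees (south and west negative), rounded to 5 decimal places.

21.61458, -115.22917

Field D=3, L=11: +3·20° lon, +11·10° lat → SW at lon -120°, lat 20°.
Square 2, 1: +2·2° lon, +1·1° lat → SW at lon -116°, lat 21°.
Subsquare j=9, o=14: +9·0.0833333° lon, +14·0.0416667° lat → SW at lon -115.25°, lat 21.5833°.
Extended square 2, 7: +2·0.00833333° lon, +7·0.00416667° lat → SW at lon -115.233°, lat 21.6125°.
Cell spans 0.00833333° lon × 0.00416667° lat. Centre is SW corner plus half of each.
latitude 21.61458, longitude -115.22917.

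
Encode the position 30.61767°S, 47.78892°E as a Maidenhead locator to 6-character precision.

Add 180° to longitude and 90° to latitude: 227.7889, 59.3823.
Field (20°×10°, letters A–R): lon ⌊227.7889/20⌋ = 11 → L; lat ⌊59.3823/10⌋ = 5 → F.
Square (2°×1°, digits 0–9): lon ⌊7.7889/2⌋ = 3; lat ⌊9.3823/1⌋ = 9.
Subsquare (5′×2.5′, letters a–x): lon ⌊1.7889/0.0833333⌋ = 21 → v; lat ⌊0.3823/0.0416667⌋ = 9 → j.

LF39vj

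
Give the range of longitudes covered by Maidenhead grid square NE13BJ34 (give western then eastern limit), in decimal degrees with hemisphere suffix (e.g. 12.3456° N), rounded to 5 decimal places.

82.10833° E, 82.11667° E

Field N=13, E=4: +13·20° lon, +4·10° lat → SW at lon 80°, lat -50°.
Square 1, 3: +1·2° lon, +3·1° lat → SW at lon 82°, lat -47°.
Subsquare b=1, j=9: +1·0.0833333° lon, +9·0.0416667° lat → SW at lon 82.0833°, lat -46.625°.
Extended square 3, 4: +3·0.00833333° lon, +4·0.00416667° lat → SW at lon 82.1083°, lat -46.6083°.
Cell spans 0.00833333° lon × 0.00416667° lat.
west 82.10833° E, east 82.11667° E.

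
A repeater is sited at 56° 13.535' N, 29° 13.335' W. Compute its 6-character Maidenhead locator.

Shift to the Maidenhead origin (180°W, 90°S): lon 150.7777, lat 146.2256.
Field: 150.7777/20 → 7 → H, 146.2256/10 → 14 → O; chars HO.
Square: 10.7777/2 → 5, 6.2256/1 → 6; chars 56.
Subsquare: 0.7777/0.0833333 → 9 → j, 0.2256/0.0416667 → 5 → f; chars jf.

HO56jf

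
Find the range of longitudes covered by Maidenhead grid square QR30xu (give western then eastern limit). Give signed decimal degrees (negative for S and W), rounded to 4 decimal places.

Field Q=16, R=17: +16·20° lon, +17·10° lat → SW at lon 140°, lat 80°.
Square 3, 0: +3·2° lon, +0·1° lat → SW at lon 146°, lat 80°.
Subsquare x=23, u=20: +23·0.0833333° lon, +20·0.0416667° lat → SW at lon 147.917°, lat 80.8333°.
Cell spans 0.0833333° lon × 0.0416667° lat.
west 147.9167, east 148.0000.

147.9167, 148.0000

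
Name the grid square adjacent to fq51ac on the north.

FQ51ad

Latitude subsquare c = 2; +1 → 3 = d.
The longitude characters are unchanged.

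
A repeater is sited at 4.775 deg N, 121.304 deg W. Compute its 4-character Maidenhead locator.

CJ94

Shift to the Maidenhead origin (180°W, 90°S): lon 58.70, lat 94.78.
Field: 58.70/20 → 2 → C, 94.78/10 → 9 → J; chars CJ.
Square: 18.70/2 → 9, 4.78/1 → 4; chars 94.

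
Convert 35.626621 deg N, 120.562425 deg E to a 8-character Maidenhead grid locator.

PM05gp70

Add 180° to longitude and 90° to latitude: 300.56243, 125.62662.
Field (20°×10°, letters A–R): 300.56243/20 → 15 → P, 125.62662/10 → 12 → M; chars PM.
Square (2°×1°, digits 0–9): 0.56243/2 → 0, 5.62662/1 → 5; chars 05.
Subsquare (5′×2.5′, letters a–x): 0.56243/0.0833333 → 6 → g, 0.62662/0.0416667 → 15 → p; chars gp.
Extended square (30″×15″, digits 0–9): 0.06243/0.00833333 → 7, 0.00162/0.00416667 → 0; chars 70.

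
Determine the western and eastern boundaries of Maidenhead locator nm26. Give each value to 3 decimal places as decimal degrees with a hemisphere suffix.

Field N=13, M=12: +13·20° lon, +12·10° lat → SW at lon 80°, lat 30°.
Square 2, 6: +2·2° lon, +6·1° lat → SW at lon 84°, lat 36°.
Cell spans 2° lon × 1° lat.
west 84.000° E, east 86.000° E.

84.000° E, 86.000° E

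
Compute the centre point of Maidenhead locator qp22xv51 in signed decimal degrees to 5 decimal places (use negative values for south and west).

62.88125, 145.96250

Field Q=16, P=15: +16·20° lon, +15·10° lat → SW at lon 140°, lat 60°.
Square 2, 2: +2·2° lon, +2·1° lat → SW at lon 144°, lat 62°.
Subsquare x=23, v=21: +23·0.0833333° lon, +21·0.0416667° lat → SW at lon 145.917°, lat 62.875°.
Extended square 5, 1: +5·0.00833333° lon, +1·0.00416667° lat → SW at lon 145.958°, lat 62.8792°.
Cell spans 0.00833333° lon × 0.00416667° lat. Centre is SW corner plus half of each.
latitude 62.88125, longitude 145.96250.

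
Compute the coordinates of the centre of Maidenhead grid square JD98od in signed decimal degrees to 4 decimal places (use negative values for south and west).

-51.8542, 19.2083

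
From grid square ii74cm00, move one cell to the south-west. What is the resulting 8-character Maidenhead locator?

II74bl99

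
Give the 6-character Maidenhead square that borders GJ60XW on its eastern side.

Longitude subsquare x = 23; +1 → 24, wraps to 0 = a, carry into square.
Longitude square 6; +1 → 7.
The latitude characters are unchanged.

GJ70aw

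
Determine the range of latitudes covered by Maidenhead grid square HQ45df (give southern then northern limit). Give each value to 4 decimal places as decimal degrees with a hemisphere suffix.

Field H=7, Q=16: +7·20° lon, +16·10° lat → SW at lon -40°, lat 70°.
Square 4, 5: +4·2° lon, +5·1° lat → SW at lon -32°, lat 75°.
Subsquare d=3, f=5: +3·0.0833333° lon, +5·0.0416667° lat → SW at lon -31.75°, lat 75.2083°.
Cell spans 0.0833333° lon × 0.0416667° lat.
south 75.2083° N, north 75.2500° N.

75.2083° N, 75.2500° N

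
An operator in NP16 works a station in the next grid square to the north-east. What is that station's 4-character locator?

NP27

Longitude square 1; +1 → 2.
Latitude square 6; +1 → 7.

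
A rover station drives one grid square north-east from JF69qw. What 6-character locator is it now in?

Longitude subsquare q = 16; +1 → 17 = r.
Latitude subsquare w = 22; +1 → 23 = x.

JF69rx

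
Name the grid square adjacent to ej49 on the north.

Latitude square 9; +1 → 10, wraps to 0, carry into field.
Latitude field J = 9; +1 → 10 = K.
The longitude characters are unchanged.

EK40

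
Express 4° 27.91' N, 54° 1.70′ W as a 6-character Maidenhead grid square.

GJ24xl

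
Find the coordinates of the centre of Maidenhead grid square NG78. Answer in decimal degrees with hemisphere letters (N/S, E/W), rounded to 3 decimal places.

21.500° S, 95.000° E

Field N=13, G=6: +13·20° lon, +6·10° lat → SW at lon 80°, lat -30°.
Square 7, 8: +7·2° lon, +8·1° lat → SW at lon 94°, lat -22°.
Cell spans 2° lon × 1° lat. Centre is SW corner plus half of each.
latitude 21.500° S, longitude 95.000° E.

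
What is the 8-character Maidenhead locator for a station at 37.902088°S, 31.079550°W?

Add 180° to longitude and 90° to latitude: 148.92045, 52.09791.
Field: lon ⌊148.92045/20⌋ = 7 → H; lat ⌊52.09791/10⌋ = 5 → F.
Square: lon ⌊8.92045/2⌋ = 4; lat ⌊2.09791/1⌋ = 2.
Subsquare: lon ⌊0.92045/0.0833333⌋ = 11 → l; lat ⌊0.09791/0.0416667⌋ = 2 → c.
Extended square: lon ⌊0.00378/0.00833333⌋ = 0; lat ⌊0.01458/0.00416667⌋ = 3.

HF42lc03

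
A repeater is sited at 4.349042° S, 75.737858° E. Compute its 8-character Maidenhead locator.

MI75up86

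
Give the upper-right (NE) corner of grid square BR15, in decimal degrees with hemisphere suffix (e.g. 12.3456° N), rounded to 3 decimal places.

Field B=1, R=17: +1·20° lon, +17·10° lat → SW at lon -160°, lat 80°.
Square 1, 5: +1·2° lon, +5·1° lat → SW at lon -158°, lat 85°.
Cell spans 2° lon × 1° lat. NE corner is SW corner plus one full cell.
latitude 86.000° N, longitude 156.000° W.

86.000° N, 156.000° W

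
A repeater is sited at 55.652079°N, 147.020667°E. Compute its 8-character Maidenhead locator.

Offset from 180°W / 90°S: lon 327.02067°, lat 145.65208°.
Field: 327.02067/20 → 16 → Q, 145.65208/10 → 14 → O; chars QO.
Square: 7.02067/2 → 3, 5.65208/1 → 5; chars 35.
Subsquare: 1.02067/0.0833333 → 12 → m, 0.65208/0.0416667 → 15 → p; chars mp.
Extended square: 0.02067/0.00833333 → 2, 0.02708/0.00416667 → 6; chars 26.

QO35mp26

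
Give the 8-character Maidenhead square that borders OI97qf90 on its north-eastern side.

OI97rf01

Longitude extended square 9; +1 → 10, wraps to 0, carry into subsquare.
Longitude subsquare q = 16; +1 → 17 = r.
Latitude extended square 0; +1 → 1.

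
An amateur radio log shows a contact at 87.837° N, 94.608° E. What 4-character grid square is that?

Offset from 180°W / 90°S: lon 274.61°, lat 177.84°.
Field (20°×10°, letters A–R): 274.61/20 → 13 → N, 177.84/10 → 17 → R; chars NR.
Square (2°×1°, digits 0–9): 14.61/2 → 7, 7.84/1 → 7; chars 77.

NR77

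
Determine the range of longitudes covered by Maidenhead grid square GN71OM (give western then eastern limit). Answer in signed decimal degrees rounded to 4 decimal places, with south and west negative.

-44.8333, -44.7500

Field G=6, N=13: +6·20° lon, +13·10° lat → SW at lon -60°, lat 40°.
Square 7, 1: +7·2° lon, +1·1° lat → SW at lon -46°, lat 41°.
Subsquare o=14, m=12: +14·0.0833333° lon, +12·0.0416667° lat → SW at lon -44.8333°, lat 41.5°.
Cell spans 0.0833333° lon × 0.0416667° lat.
west -44.8333, east -44.7500.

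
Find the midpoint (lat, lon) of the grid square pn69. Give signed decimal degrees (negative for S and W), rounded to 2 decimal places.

49.50, 133.00

Field P=15, N=13: +15·20° lon, +13·10° lat → SW at lon 120°, lat 40°.
Square 6, 9: +6·2° lon, +9·1° lat → SW at lon 132°, lat 49°.
Cell spans 2° lon × 1° lat. Centre is SW corner plus half of each.
latitude 49.50, longitude 133.00.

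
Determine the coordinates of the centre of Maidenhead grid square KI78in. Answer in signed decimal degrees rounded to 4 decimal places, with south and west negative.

Field K=10, I=8: +10·20° lon, +8·10° lat → SW at lon 20°, lat -10°.
Square 7, 8: +7·2° lon, +8·1° lat → SW at lon 34°, lat -2°.
Subsquare i=8, n=13: +8·0.0833333° lon, +13·0.0416667° lat → SW at lon 34.6667°, lat -1.45833°.
Cell spans 0.0833333° lon × 0.0416667° lat. Centre is SW corner plus half of each.
latitude -1.4375, longitude 34.7083.

-1.4375, 34.7083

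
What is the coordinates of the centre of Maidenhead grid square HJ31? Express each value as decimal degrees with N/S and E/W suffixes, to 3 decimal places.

1.500° N, 33.000° W

Field H=7, J=9: +7·20° lon, +9·10° lat → SW at lon -40°, lat 0°.
Square 3, 1: +3·2° lon, +1·1° lat → SW at lon -34°, lat 1°.
Cell spans 2° lon × 1° lat. Centre is SW corner plus half of each.
latitude 1.500° N, longitude 33.000° W.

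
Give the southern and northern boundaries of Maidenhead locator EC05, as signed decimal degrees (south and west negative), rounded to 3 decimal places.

-65.000, -64.000

Field E=4, C=2: +4·20° lon, +2·10° lat → SW at lon -100°, lat -70°.
Square 0, 5: +0·2° lon, +5·1° lat → SW at lon -100°, lat -65°.
Cell spans 2° lon × 1° lat.
south -65.000, north -64.000.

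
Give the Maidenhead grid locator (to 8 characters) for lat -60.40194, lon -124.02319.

CC79xo73

Add 180° to longitude and 90° to latitude: 55.97681, 29.59806.
Field (20°×10°, letters A–R): 55.97681/20 → 2 → C, 29.59806/10 → 2 → C; chars CC.
Square (2°×1°, digits 0–9): 15.97681/2 → 7, 9.59806/1 → 9; chars 79.
Subsquare (5′×2.5′, letters a–x): 1.97681/0.0833333 → 23 → x, 0.59806/0.0416667 → 14 → o; chars xo.
Extended square (30″×15″, digits 0–9): 0.06014/0.00833333 → 7, 0.01473/0.00416667 → 3; chars 73.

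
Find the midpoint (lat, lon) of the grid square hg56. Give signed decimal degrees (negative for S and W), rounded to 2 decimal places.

-23.50, -29.00

Field H=7, G=6: +7·20° lon, +6·10° lat → SW at lon -40°, lat -30°.
Square 5, 6: +5·2° lon, +6·1° lat → SW at lon -30°, lat -24°.
Cell spans 2° lon × 1° lat. Centre is SW corner plus half of each.
latitude -23.50, longitude -29.00.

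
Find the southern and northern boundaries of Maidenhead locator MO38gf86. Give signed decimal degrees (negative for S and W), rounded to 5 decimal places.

Field M=12, O=14: +12·20° lon, +14·10° lat → SW at lon 60°, lat 50°.
Square 3, 8: +3·2° lon, +8·1° lat → SW at lon 66°, lat 58°.
Subsquare g=6, f=5: +6·0.0833333° lon, +5·0.0416667° lat → SW at lon 66.5°, lat 58.2083°.
Extended square 8, 6: +8·0.00833333° lon, +6·0.00416667° lat → SW at lon 66.5667°, lat 58.2333°.
Cell spans 0.00833333° lon × 0.00416667° lat.
south 58.23333, north 58.23750.

58.23333, 58.23750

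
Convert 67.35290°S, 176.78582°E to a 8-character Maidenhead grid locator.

RC82jp45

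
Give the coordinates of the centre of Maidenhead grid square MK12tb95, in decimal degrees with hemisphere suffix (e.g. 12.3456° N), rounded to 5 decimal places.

Field M=12, K=10: +12·20° lon, +10·10° lat → SW at lon 60°, lat 10°.
Square 1, 2: +1·2° lon, +2·1° lat → SW at lon 62°, lat 12°.
Subsquare t=19, b=1: +19·0.0833333° lon, +1·0.0416667° lat → SW at lon 63.5833°, lat 12.0417°.
Extended square 9, 5: +9·0.00833333° lon, +5·0.00416667° lat → SW at lon 63.6583°, lat 12.0625°.
Cell spans 0.00833333° lon × 0.00416667° lat. Centre is SW corner plus half of each.
latitude 12.06458° N, longitude 63.66250° E.

12.06458° N, 63.66250° E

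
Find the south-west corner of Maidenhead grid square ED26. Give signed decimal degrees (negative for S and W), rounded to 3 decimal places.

Field E=4, D=3: +4·20° lon, +3·10° lat → SW at lon -100°, lat -60°.
Square 2, 6: +2·2° lon, +6·1° lat → SW at lon -96°, lat -54°.
latitude -54.000, longitude -96.000.

-54.000, -96.000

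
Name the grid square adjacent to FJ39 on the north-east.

FK40

Longitude square 3; +1 → 4.
Latitude square 9; +1 → 10, wraps to 0, carry into field.
Latitude field J = 9; +1 → 10 = K.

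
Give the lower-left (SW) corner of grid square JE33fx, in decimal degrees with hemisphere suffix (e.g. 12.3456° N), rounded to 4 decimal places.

Field J=9, E=4: +9·20° lon, +4·10° lat → SW at lon 0°, lat -50°.
Square 3, 3: +3·2° lon, +3·1° lat → SW at lon 6°, lat -47°.
Subsquare f=5, x=23: +5·0.0833333° lon, +23·0.0416667° lat → SW at lon 6.41667°, lat -46.0417°.
latitude 46.0417° S, longitude 6.4167° E.

46.0417° S, 6.4167° E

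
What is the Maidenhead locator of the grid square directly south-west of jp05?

Longitude square 0; −1 → -1, wraps to 9, carry into field.
Longitude field J = 9; −1 → 8 = I.
Latitude square 5; −1 → 4.

IP94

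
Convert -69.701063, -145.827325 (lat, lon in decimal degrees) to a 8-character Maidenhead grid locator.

BC70ch01

Add 180° to longitude and 90° to latitude: 34.17267, 20.29894.
Field (20°×10°, letters A–R): lon ⌊34.17267/20⌋ = 1 → B; lat ⌊20.29894/10⌋ = 2 → C.
Square (2°×1°, digits 0–9): lon ⌊14.17267/2⌋ = 7; lat ⌊0.29894/1⌋ = 0.
Subsquare (5′×2.5′, letters a–x): lon ⌊0.17267/0.0833333⌋ = 2 → c; lat ⌊0.29894/0.0416667⌋ = 7 → h.
Extended square (30″×15″, digits 0–9): lon ⌊0.00601/0.00833333⌋ = 0; lat ⌊0.00727/0.00416667⌋ = 1.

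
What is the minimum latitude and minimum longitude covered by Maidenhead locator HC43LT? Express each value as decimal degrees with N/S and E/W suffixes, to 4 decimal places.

66.2083° S, 31.0833° W

Field H=7, C=2: +7·20° lon, +2·10° lat → SW at lon -40°, lat -70°.
Square 4, 3: +4·2° lon, +3·1° lat → SW at lon -32°, lat -67°.
Subsquare l=11, t=19: +11·0.0833333° lon, +19·0.0416667° lat → SW at lon -31.0833°, lat -66.2083°.
latitude 66.2083° S, longitude 31.0833° W.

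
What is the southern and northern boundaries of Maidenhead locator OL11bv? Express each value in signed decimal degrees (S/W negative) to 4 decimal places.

21.8750, 21.9167

Field O=14, L=11: +14·20° lon, +11·10° lat → SW at lon 100°, lat 20°.
Square 1, 1: +1·2° lon, +1·1° lat → SW at lon 102°, lat 21°.
Subsquare b=1, v=21: +1·0.0833333° lon, +21·0.0416667° lat → SW at lon 102.083°, lat 21.875°.
Cell spans 0.0833333° lon × 0.0416667° lat.
south 21.8750, north 21.9167.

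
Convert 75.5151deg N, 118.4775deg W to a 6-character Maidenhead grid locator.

Offset from 180°W / 90°S: lon 61.5225°, lat 165.5151°.
Field (20°×10°, letters A–R): lon ⌊61.5225/20⌋ = 3 → D; lat ⌊165.5151/10⌋ = 16 → Q.
Square (2°×1°, digits 0–9): lon ⌊1.5225/2⌋ = 0; lat ⌊5.5151/1⌋ = 5.
Subsquare (5′×2.5′, letters a–x): lon ⌊1.5225/0.0833333⌋ = 18 → s; lat ⌊0.5151/0.0416667⌋ = 12 → m.

DQ05sm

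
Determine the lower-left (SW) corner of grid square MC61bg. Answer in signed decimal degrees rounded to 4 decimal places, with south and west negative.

-68.7500, 72.0833

Field M=12, C=2: +12·20° lon, +2·10° lat → SW at lon 60°, lat -70°.
Square 6, 1: +6·2° lon, +1·1° lat → SW at lon 72°, lat -69°.
Subsquare b=1, g=6: +1·0.0833333° lon, +6·0.0416667° lat → SW at lon 72.0833°, lat -68.75°.
latitude -68.7500, longitude 72.0833.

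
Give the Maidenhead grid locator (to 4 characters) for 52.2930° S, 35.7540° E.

Add 180° to longitude and 90° to latitude: 215.75, 37.71.
Field: 215.75/20 → 10 → K, 37.71/10 → 3 → D; chars KD.
Square: 15.75/2 → 7, 7.71/1 → 7; chars 77.

KD77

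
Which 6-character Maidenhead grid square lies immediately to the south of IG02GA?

Latitude subsquare a = 0; −1 → -1, wraps to 23 = x, carry into square.
Latitude square 2; −1 → 1.
The longitude characters are unchanged.

IG01gx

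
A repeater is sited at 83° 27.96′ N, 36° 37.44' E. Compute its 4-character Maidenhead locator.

KR83

Shift to the Maidenhead origin (180°W, 90°S): lon 216.62, lat 173.47.
Field: lon ⌊216.62/20⌋ = 10 → K; lat ⌊173.47/10⌋ = 17 → R.
Square: lon ⌊16.62/2⌋ = 8; lat ⌊3.47/1⌋ = 3.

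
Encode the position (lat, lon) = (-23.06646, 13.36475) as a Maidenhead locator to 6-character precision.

JG66qw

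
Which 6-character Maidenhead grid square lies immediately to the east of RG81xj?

RG91aj

Longitude subsquare x = 23; +1 → 24, wraps to 0 = a, carry into square.
Longitude square 8; +1 → 9.
The latitude characters are unchanged.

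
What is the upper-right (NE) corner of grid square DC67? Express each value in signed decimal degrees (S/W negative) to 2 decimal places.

-62.00, -106.00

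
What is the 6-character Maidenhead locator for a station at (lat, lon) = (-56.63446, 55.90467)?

LD73wi

Shift to the Maidenhead origin (180°W, 90°S): lon 235.9047, lat 33.3655.
Field: 235.9047/20 → 11 → L, 33.3655/10 → 3 → D; chars LD.
Square: 15.9047/2 → 7, 3.3655/1 → 3; chars 73.
Subsquare: 1.9047/0.0833333 → 22 → w, 0.3655/0.0416667 → 8 → i; chars wi.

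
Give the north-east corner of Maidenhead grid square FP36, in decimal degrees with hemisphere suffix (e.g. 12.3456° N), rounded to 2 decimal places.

67.00° N, 72.00° W

Field F=5, P=15: +5·20° lon, +15·10° lat → SW at lon -80°, lat 60°.
Square 3, 6: +3·2° lon, +6·1° lat → SW at lon -74°, lat 66°.
Cell spans 2° lon × 1° lat. NE corner is SW corner plus one full cell.
latitude 67.00° N, longitude 72.00° W.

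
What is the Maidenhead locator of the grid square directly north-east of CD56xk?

CD66al

Longitude subsquare x = 23; +1 → 24, wraps to 0 = a, carry into square.
Longitude square 5; +1 → 6.
Latitude subsquare k = 10; +1 → 11 = l.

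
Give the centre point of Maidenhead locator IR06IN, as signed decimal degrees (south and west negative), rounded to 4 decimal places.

Field I=8, R=17: +8·20° lon, +17·10° lat → SW at lon -20°, lat 80°.
Square 0, 6: +0·2° lon, +6·1° lat → SW at lon -20°, lat 86°.
Subsquare i=8, n=13: +8·0.0833333° lon, +13·0.0416667° lat → SW at lon -19.3333°, lat 86.5417°.
Cell spans 0.0833333° lon × 0.0416667° lat. Centre is SW corner plus half of each.
latitude 86.5625, longitude -19.2917.

86.5625, -19.2917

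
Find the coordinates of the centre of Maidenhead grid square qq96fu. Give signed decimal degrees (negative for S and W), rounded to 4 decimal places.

76.8542, 158.4583

Field Q=16, Q=16: +16·20° lon, +16·10° lat → SW at lon 140°, lat 70°.
Square 9, 6: +9·2° lon, +6·1° lat → SW at lon 158°, lat 76°.
Subsquare f=5, u=20: +5·0.0833333° lon, +20·0.0416667° lat → SW at lon 158.417°, lat 76.8333°.
Cell spans 0.0833333° lon × 0.0416667° lat. Centre is SW corner plus half of each.
latitude 76.8542, longitude 158.4583.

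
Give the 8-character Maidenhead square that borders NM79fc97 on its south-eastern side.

Longitude extended square 9; +1 → 10, wraps to 0, carry into subsquare.
Longitude subsquare f = 5; +1 → 6 = g.
Latitude extended square 7; −1 → 6.

NM79gc06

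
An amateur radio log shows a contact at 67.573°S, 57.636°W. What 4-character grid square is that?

Shift to the Maidenhead origin (180°W, 90°S): lon 122.36, lat 22.43.
Field (20°×10°, letters A–R): 122.36/20 → 6 → G, 22.43/10 → 2 → C; chars GC.
Square (2°×1°, digits 0–9): 2.36/2 → 1, 2.43/1 → 2; chars 12.

GC12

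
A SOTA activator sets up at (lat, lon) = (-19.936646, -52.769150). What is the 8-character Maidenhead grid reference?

Shift to the Maidenhead origin (180°W, 90°S): lon 127.23085, lat 70.06335.
Field: lon ⌊127.23085/20⌋ = 6 → G; lat ⌊70.06335/10⌋ = 7 → H.
Square: lon ⌊7.23085/2⌋ = 3; lat ⌊0.06335/1⌋ = 0.
Subsquare: lon ⌊1.23085/0.0833333⌋ = 14 → o; lat ⌊0.06335/0.0416667⌋ = 1 → b.
Extended square: lon ⌊0.06418/0.00833333⌋ = 7; lat ⌊0.02169/0.00416667⌋ = 5.

GH30ob75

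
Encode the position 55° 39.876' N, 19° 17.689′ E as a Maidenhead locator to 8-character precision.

JO95pp59

Shift to the Maidenhead origin (180°W, 90°S): lon 199.29482, lat 145.66460.
Field: 199.29482/20 → 9 → J, 145.66460/10 → 14 → O; chars JO.
Square: 19.29482/2 → 9, 5.66460/1 → 5; chars 95.
Subsquare: 1.29482/0.0833333 → 15 → p, 0.66460/0.0416667 → 15 → p; chars pp.
Extended square: 0.04482/0.00833333 → 5, 0.03960/0.00416667 → 9; chars 59.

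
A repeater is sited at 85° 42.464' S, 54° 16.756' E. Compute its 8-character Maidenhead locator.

LA74dh30

Add 180° to longitude and 90° to latitude: 234.27927, 4.29227.
Field (20°×10°, letters A–R): 234.27927/20 → 11 → L, 4.29227/10 → 0 → A; chars LA.
Square (2°×1°, digits 0–9): 14.27927/2 → 7, 4.29227/1 → 4; chars 74.
Subsquare (5′×2.5′, letters a–x): 0.27927/0.0833333 → 3 → d, 0.29227/0.0416667 → 7 → h; chars dh.
Extended square (30″×15″, digits 0–9): 0.02927/0.00833333 → 3, 0.00060/0.00416667 → 0; chars 30.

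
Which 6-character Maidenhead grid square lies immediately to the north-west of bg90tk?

BG90sl

Longitude subsquare t = 19; −1 → 18 = s.
Latitude subsquare k = 10; +1 → 11 = l.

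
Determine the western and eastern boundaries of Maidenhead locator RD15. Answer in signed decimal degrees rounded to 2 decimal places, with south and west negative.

Field R=17, D=3: +17·20° lon, +3·10° lat → SW at lon 160°, lat -60°.
Square 1, 5: +1·2° lon, +5·1° lat → SW at lon 162°, lat -55°.
Cell spans 2° lon × 1° lat.
west 162.00, east 164.00.

162.00, 164.00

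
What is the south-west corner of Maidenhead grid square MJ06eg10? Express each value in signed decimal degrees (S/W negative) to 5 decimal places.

6.25000, 60.34167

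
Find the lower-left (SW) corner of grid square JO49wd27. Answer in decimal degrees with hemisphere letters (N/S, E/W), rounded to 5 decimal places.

59.15417° N, 9.85000° E

Field J=9, O=14: +9·20° lon, +14·10° lat → SW at lon 0°, lat 50°.
Square 4, 9: +4·2° lon, +9·1° lat → SW at lon 8°, lat 59°.
Subsquare w=22, d=3: +22·0.0833333° lon, +3·0.0416667° lat → SW at lon 9.83333°, lat 59.125°.
Extended square 2, 7: +2·0.00833333° lon, +7·0.00416667° lat → SW at lon 9.85°, lat 59.1542°.
latitude 59.15417° N, longitude 9.85000° E.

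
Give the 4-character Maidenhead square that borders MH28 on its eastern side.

MH38

Longitude square 2; +1 → 3.
The latitude characters are unchanged.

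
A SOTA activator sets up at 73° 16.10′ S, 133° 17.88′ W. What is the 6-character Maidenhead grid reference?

Offset from 180°W / 90°S: lon 46.7020°, lat 16.7317°.
Field: lon ⌊46.7020/20⌋ = 2 → C; lat ⌊16.7317/10⌋ = 1 → B.
Square: lon ⌊6.7020/2⌋ = 3; lat ⌊6.7317/1⌋ = 6.
Subsquare: lon ⌊0.7020/0.0833333⌋ = 8 → i; lat ⌊0.7317/0.0416667⌋ = 17 → r.

CB36ir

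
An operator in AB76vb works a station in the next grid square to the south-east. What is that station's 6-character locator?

AB76wa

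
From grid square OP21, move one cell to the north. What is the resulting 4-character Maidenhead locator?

Latitude square 1; +1 → 2.
The longitude characters are unchanged.

OP22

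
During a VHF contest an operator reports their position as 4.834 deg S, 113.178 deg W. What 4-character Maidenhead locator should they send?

DI35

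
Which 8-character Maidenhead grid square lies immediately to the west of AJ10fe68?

Longitude extended square 6; −1 → 5.
The latitude characters are unchanged.

AJ10fe58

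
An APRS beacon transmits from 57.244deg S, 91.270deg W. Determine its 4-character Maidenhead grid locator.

Offset from 180°W / 90°S: lon 88.73°, lat 32.76°.
Field: lon ⌊88.73/20⌋ = 4 → E; lat ⌊32.76/10⌋ = 3 → D.
Square: lon ⌊8.73/2⌋ = 4; lat ⌊2.76/1⌋ = 2.

ED42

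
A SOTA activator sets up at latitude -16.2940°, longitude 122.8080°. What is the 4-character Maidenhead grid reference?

PH13

Add 180° to longitude and 90° to latitude: 302.81, 73.71.
Field: 302.81/20 → 15 → P, 73.71/10 → 7 → H; chars PH.
Square: 2.81/2 → 1, 3.71/1 → 3; chars 13.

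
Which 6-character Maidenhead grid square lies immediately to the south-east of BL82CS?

BL82dr

Longitude subsquare c = 2; +1 → 3 = d.
Latitude subsquare s = 18; −1 → 17 = r.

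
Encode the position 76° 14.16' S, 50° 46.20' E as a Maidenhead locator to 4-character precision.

Add 180° to longitude and 90° to latitude: 230.77, 13.76.
Field (20°×10°, letters A–R): 230.77/20 → 11 → L, 13.76/10 → 1 → B; chars LB.
Square (2°×1°, digits 0–9): 10.77/2 → 5, 3.76/1 → 3; chars 53.

LB53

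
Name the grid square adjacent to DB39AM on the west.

Longitude subsquare a = 0; −1 → -1, wraps to 23 = x, carry into square.
Longitude square 3; −1 → 2.
The latitude characters are unchanged.

DB29xm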